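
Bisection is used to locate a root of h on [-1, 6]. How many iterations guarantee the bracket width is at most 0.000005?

Width after n steps is 7/2^n. Need 2^n ≥ 7/0.000005 = 1400000.
2^20 = 1048576 < 1400000 ≤ 2^21 = 2097152, so n = 21.

21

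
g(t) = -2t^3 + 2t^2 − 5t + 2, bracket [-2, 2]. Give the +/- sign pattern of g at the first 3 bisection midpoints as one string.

m = 0, g(m) = 2 (+); new bracket [0, 2]
m = 1, g(m) = -3 (−); new bracket [0, 1]
m = 0.5, g(m) = -0.25 (−); new bracket [0, 0.5]

+--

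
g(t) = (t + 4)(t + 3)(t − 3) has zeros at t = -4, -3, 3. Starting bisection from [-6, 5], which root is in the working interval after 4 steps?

3

t = -0.5 gives g = -30.625, negative; keep [-0.5, 5]
t = 2.25 gives g = -24.609375, negative; keep [2.25, 5]
t = 3.625 gives g = 31.572266, positive; keep [2.25, 3.625]
t = 2.9375 gives g = -2.5745, negative; keep [2.9375, 3.625]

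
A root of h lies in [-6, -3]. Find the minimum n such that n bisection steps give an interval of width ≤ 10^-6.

Width after n steps is 3/2^n. Need 2^n ≥ 3/10^-6 = 3000000.
2^21 = 2097152 < 3000000 ≤ 2^22 = 4194304, so n = 22.

22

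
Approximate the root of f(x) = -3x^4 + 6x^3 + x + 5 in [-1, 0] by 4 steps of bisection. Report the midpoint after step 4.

f(-0.5) = 3.5625 > 0, so the root lies in [-1, -0.5]
f(-0.75) = 0.769531 > 0, so the root lies in [-1, -0.75]
f(-0.875) = -1.653076 < 0, so the root lies in [-0.875, -0.75]
f(-0.8125) = -0.3382 < 0, so the root lies in [-0.8125, -0.75]

-0.8125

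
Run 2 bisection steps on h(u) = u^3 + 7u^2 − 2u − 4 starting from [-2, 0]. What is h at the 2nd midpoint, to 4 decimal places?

u = -1 gives h = 4, positive; keep [-1, 0]
u = -0.5 gives h = -1.375, negative; keep [-1, -0.5]

-1.3750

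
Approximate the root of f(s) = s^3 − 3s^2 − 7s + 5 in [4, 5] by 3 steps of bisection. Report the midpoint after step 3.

m = 4.5, f(m) = 3.875 (+); new bracket [4, 4.5]
m = 4.25, f(m) = -2.171875 (−); new bracket [4.25, 4.5]
m = 4.375, f(m) = 0.693359 (+); new bracket [4.25, 4.375]

4.375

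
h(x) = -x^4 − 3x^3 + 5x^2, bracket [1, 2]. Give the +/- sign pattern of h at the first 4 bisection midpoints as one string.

--++

midpoint 1.5: h = -3.9375 < 0 → [1, 1.5]
midpoint 1.25: h = -0.488281 < 0 → [1, 1.25]
midpoint 1.125: h = 0.454834 > 0 → [1.125, 1.25]
midpoint 1.1875: h = 0.0386 > 0 → [1.1875, 1.25]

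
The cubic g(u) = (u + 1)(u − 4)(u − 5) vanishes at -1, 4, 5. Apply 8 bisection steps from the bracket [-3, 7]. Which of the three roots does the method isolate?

u = 2 gives g = 18, positive; keep [-3, 2]
u = -0.5 gives g = 12.375, positive; keep [-3, -0.5]
u = -1.75 gives g = -29.109375, negative; keep [-1.75, -0.5]
u = -1.125 gives g = -3.9238, negative; keep [-1.125, -0.5]
u = -0.8125 gives g = 5.2449, positive; keep [-1.125, -0.8125]
u = -0.96875 gives g = 0.9268, positive; keep [-1.125, -0.96875]
u = -1.046875 gives g = -1.4305, negative; keep [-1.046875, -0.96875]
u = -1.0078125 gives g = -0.235, negative; keep [-1.0078125, -0.96875]

-1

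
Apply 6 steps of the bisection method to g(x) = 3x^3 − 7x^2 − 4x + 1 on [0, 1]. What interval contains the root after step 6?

g(0.5) = -2.375 < 0, so the root lies in [0, 0.5]
g(0.25) = -0.390625 < 0, so the root lies in [0, 0.25]
g(0.125) = 0.396484 > 0, so the root lies in [0.125, 0.25]
g(0.1875) = 0.0237 > 0, so the root lies in [0.1875, 0.25]
g(0.21875) = -0.1786 < 0, so the root lies in [0.1875, 0.21875]
g(0.203125) = -0.0762 < 0, so the root lies in [0.1875, 0.203125]

[0.1875, 0.203125]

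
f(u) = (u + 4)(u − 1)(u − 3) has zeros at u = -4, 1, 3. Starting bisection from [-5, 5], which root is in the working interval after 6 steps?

-4

f(0) = 12 > 0, so the root lies in [-5, 0]
f(-2.5) = 28.875 > 0, so the root lies in [-5, -2.5]
f(-3.75) = 8.015625 > 0, so the root lies in [-5, -3.75]
f(-4.375) = -14.8652 < 0, so the root lies in [-4.375, -3.75]
f(-4.0625) = -2.2346 < 0, so the root lies in [-4.0625, -3.75]
f(-3.90625) = 3.1766 > 0, so the root lies in [-4.0625, -3.90625]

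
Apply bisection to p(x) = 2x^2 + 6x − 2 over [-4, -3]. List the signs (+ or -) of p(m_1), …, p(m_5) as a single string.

+-++-

p(-3.5) = 1.5 > 0, so the root lies in [-3.5, -3]
p(-3.25) = -0.375 < 0, so the root lies in [-3.5, -3.25]
p(-3.375) = 0.53125 > 0, so the root lies in [-3.375, -3.25]
p(-3.3125) = 0.0703 > 0, so the root lies in [-3.3125, -3.25]
p(-3.28125) = -0.1543 < 0, so the root lies in [-3.3125, -3.28125]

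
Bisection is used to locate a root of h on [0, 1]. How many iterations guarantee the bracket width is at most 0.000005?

Width after n steps is 1/2^n. Need 2^n ≥ 1/0.000005 = 200000.
2^17 = 131072 < 200000 ≤ 2^18 = 262144, so n = 18.

18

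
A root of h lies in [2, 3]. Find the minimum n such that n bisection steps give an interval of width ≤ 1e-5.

17

Width after n steps is 1/2^n. Need 2^n ≥ 1/1e-5 = 100000.
2^16 = 65536 < 100000 ≤ 2^17 = 131072, so n = 17.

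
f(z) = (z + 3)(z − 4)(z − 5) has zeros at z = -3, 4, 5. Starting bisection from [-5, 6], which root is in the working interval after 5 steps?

f(0.5) = 55.125 > 0, so the root lies in [-5, 0.5]
f(-2.25) = 33.984375 > 0, so the root lies in [-5, -2.25]
f(-3.625) = -41.103516 < 0, so the root lies in [-3.625, -2.25]
f(-2.9375) = 3.4417 > 0, so the root lies in [-3.625, -2.9375]
f(-3.28125) = -16.9588 < 0, so the root lies in [-3.28125, -2.9375]

-3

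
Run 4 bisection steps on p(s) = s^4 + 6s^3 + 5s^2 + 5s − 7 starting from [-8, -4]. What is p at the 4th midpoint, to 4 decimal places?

-3.9648

s = -6 gives p = 143, positive; keep [-6, -4]
s = -5 gives p = -32, negative; keep [-6, -5]
s = -5.5 gives p = 33.5625, positive; keep [-5.5, -5]
s = -5.25 gives p = -3.9648, negative; keep [-5.5, -5.25]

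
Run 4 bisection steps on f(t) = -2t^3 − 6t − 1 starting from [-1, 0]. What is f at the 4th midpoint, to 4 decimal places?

m = -0.5, f(m) = 2.25 (+); new bracket [-0.5, 0]
m = -0.25, f(m) = 0.53125 (+); new bracket [-0.25, 0]
m = -0.125, f(m) = -0.246094 (−); new bracket [-0.25, -0.125]
m = -0.1875, f(m) = 0.1382 (+); new bracket [-0.1875, -0.125]

0.1382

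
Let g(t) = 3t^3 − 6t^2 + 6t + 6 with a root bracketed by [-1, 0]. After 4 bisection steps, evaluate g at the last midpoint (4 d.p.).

t = -0.5 gives g = 1.125, positive; keep [-1, -0.5]
t = -0.75 gives g = -3.140625, negative; keep [-0.75, -0.5]
t = -0.625 gives g = -0.826172, negative; keep [-0.625, -0.5]
t = -0.5625 gives g = 0.1926, positive; keep [-0.625, -0.5625]

0.1926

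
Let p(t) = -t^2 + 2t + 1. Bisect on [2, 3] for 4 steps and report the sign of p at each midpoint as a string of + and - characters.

m = 2.5, p(m) = -0.25 (−); new bracket [2, 2.5]
m = 2.25, p(m) = 0.4375 (+); new bracket [2.25, 2.5]
m = 2.375, p(m) = 0.109375 (+); new bracket [2.375, 2.5]
m = 2.4375, p(m) = -0.0664 (−); new bracket [2.375, 2.4375]

-++-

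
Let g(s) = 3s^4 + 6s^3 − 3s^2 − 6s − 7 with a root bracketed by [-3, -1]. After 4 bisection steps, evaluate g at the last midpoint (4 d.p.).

s = -2 gives g = -7, negative; keep [-3, -2]
s = -2.5 gives g = 12.6875, positive; keep [-2.5, -2]
s = -2.25 gives g = -0.144531, negative; keep [-2.5, -2.25]
s = -2.375 gives g = 5.3992, positive; keep [-2.375, -2.25]

5.3992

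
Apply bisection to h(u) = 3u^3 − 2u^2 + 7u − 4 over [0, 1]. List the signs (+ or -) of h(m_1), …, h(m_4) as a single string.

u = 0.5 gives h = -0.625, negative; keep [0.5, 1]
u = 0.75 gives h = 1.390625, positive; keep [0.5, 0.75]
u = 0.625 gives h = 0.326172, positive; keep [0.5, 0.625]
u = 0.5625 gives h = -0.1614, negative; keep [0.5625, 0.625]

-++-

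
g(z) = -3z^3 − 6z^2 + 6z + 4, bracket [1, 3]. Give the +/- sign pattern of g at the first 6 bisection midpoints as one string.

m = 2, g(m) = -32 (−); new bracket [1, 2]
m = 1.5, g(m) = -10.625 (−); new bracket [1, 1.5]
m = 1.25, g(m) = -3.734375 (−); new bracket [1, 1.25]
m = 1.125, g(m) = -1.1152 (−); new bracket [1, 1.125]
m = 1.0625, g(m) = 0.0032 (+); new bracket [1.0625, 1.125]
m = 1.09375, g(m) = -0.5406 (−); new bracket [1.0625, 1.09375]

----+-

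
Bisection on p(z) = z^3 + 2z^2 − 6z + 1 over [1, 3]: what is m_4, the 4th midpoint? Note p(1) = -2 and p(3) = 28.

midpoint 2: p = 5 > 0 → [1, 2]
midpoint 1.5: p = -0.125 < 0 → [1.5, 2]
midpoint 1.75: p = 1.984375 > 0 → [1.5, 1.75]
midpoint 1.625: p = 0.8223 > 0 → [1.5, 1.625]

1.625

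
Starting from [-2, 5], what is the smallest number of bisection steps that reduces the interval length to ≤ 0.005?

11

Width after n steps is 7/2^n. Need 2^n ≥ 7/0.005 = 1400.
2^10 = 1024 < 1400 ≤ 2^11 = 2048, so n = 11.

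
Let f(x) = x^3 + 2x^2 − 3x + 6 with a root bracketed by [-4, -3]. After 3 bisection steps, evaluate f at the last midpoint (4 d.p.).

midpoint -3.5: f = -1.875 < 0 → [-3.5, -3]
midpoint -3.25: f = 2.546875 > 0 → [-3.5, -3.25]
midpoint -3.375: f = 0.462891 > 0 → [-3.5, -3.375]

0.4629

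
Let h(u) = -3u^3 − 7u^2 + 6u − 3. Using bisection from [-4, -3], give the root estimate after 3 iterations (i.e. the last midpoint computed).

m = -3.5, h(m) = 18.875 (+); new bracket [-3.5, -3]
m = -3.25, h(m) = 6.546875 (+); new bracket [-3.25, -3]
m = -3.125, h(m) = 1.443359 (+); new bracket [-3.125, -3]

-3.125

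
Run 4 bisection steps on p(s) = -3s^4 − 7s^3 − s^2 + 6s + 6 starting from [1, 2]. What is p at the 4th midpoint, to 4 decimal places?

-0.9734

midpoint 1.5: p = -26.0625 < 0 → [1, 1.5]
midpoint 1.25: p = -9.058594 < 0 → [1, 1.25]
midpoint 1.125: p = -3.287842 < 0 → [1, 1.125]
midpoint 1.0625: p = -0.9734 < 0 → [1, 1.0625]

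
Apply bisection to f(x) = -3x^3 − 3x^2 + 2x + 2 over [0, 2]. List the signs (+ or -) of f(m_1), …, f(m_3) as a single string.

-++

x = 1 gives f = -2, negative; keep [0, 1]
x = 0.5 gives f = 1.875, positive; keep [0.5, 1]
x = 0.75 gives f = 0.546875, positive; keep [0.75, 1]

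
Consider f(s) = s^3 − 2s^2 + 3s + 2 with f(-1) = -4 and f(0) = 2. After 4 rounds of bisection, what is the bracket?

[-0.5, -0.4375]

s = -0.5 gives f = -0.125, negative; keep [-0.5, 0]
s = -0.25 gives f = 1.109375, positive; keep [-0.5, -0.25]
s = -0.375 gives f = 0.541016, positive; keep [-0.5, -0.375]
s = -0.4375 gives f = 0.2209, positive; keep [-0.5, -0.4375]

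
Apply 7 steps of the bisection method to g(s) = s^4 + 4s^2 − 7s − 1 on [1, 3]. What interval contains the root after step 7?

[1.328125, 1.34375]

midpoint 2: g = 17 > 0 → [1, 2]
midpoint 1.5: g = 2.5625 > 0 → [1, 1.5]
midpoint 1.25: g = -1.058594 < 0 → [1.25, 1.5]
midpoint 1.375: g = 0.512 > 0 → [1.25, 1.375]
midpoint 1.3125: g = -0.3293 < 0 → [1.3125, 1.375]
midpoint 1.34375: g = 0.0768 > 0 → [1.3125, 1.34375]
midpoint 1.328125: g = -0.1298 < 0 → [1.328125, 1.34375]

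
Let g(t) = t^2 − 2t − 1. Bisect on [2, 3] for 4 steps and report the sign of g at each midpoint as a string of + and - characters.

+--+

m = 2.5, g(m) = 0.25 (+); new bracket [2, 2.5]
m = 2.25, g(m) = -0.4375 (−); new bracket [2.25, 2.5]
m = 2.375, g(m) = -0.109375 (−); new bracket [2.375, 2.5]
m = 2.4375, g(m) = 0.0664 (+); new bracket [2.375, 2.4375]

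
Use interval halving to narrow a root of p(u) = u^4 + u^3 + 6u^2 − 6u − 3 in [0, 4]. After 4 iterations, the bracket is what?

p(2) = 33 > 0, so the root lies in [0, 2]
p(1) = -1 < 0, so the root lies in [1, 2]
p(1.5) = 9.9375 > 0, so the root lies in [1, 1.5]
p(1.25) = 3.2695 > 0, so the root lies in [1, 1.25]

[1, 1.25]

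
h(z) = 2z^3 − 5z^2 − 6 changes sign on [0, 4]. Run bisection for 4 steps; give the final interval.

midpoint 2: h = -10 < 0 → [2, 4]
midpoint 3: h = 3 > 0 → [2, 3]
midpoint 2.5: h = -6 < 0 → [2.5, 3]
midpoint 2.75: h = -2.2188 < 0 → [2.75, 3]

[2.75, 3]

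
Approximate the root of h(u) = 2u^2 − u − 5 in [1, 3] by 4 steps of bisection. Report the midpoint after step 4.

h(2) = 1 > 0, so the root lies in [1, 2]
h(1.5) = -2 < 0, so the root lies in [1.5, 2]
h(1.75) = -0.625 < 0, so the root lies in [1.75, 2]
h(1.875) = 0.1562 > 0, so the root lies in [1.75, 1.875]

1.875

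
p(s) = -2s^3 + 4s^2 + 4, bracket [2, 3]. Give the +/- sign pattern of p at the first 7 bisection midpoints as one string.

-+-++-+

midpoint 2.5: p = -2.25 < 0 → [2, 2.5]
midpoint 2.25: p = 1.46875 > 0 → [2.25, 2.5]
midpoint 2.375: p = -0.230469 < 0 → [2.25, 2.375]
midpoint 2.3125: p = 0.6577 > 0 → [2.3125, 2.375]
midpoint 2.34375: p = 0.2234 > 0 → [2.34375, 2.375]
midpoint 2.359375: p = -0.001 < 0 → [2.34375, 2.359375]
midpoint 2.3515625: p = 0.1118 > 0 → [2.3515625, 2.359375]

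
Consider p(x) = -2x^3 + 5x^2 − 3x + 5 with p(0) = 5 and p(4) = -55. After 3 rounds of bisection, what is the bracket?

[2, 2.5]

x = 2 gives p = 3, positive; keep [2, 4]
x = 3 gives p = -13, negative; keep [2, 3]
x = 2.5 gives p = -2.5, negative; keep [2, 2.5]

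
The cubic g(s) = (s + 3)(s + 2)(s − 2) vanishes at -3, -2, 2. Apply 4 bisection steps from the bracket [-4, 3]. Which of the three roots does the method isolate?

2

m = -0.5, g(m) = -9.375 (−); new bracket [-0.5, 3]
m = 1.25, g(m) = -10.359375 (−); new bracket [1.25, 3]
m = 2.125, g(m) = 2.642578 (+); new bracket [1.25, 2.125]
m = 1.6875, g(m) = -5.4016 (−); new bracket [1.6875, 2.125]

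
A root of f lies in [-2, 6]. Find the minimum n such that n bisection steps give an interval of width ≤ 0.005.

11

Width after n steps is 8/2^n. Need 2^n ≥ 8/0.005 = 1600.
2^10 = 1024 < 1600 ≤ 2^11 = 2048, so n = 11.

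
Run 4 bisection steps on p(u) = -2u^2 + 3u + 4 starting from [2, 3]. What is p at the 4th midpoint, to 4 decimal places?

midpoint 2.5: p = -1 < 0 → [2, 2.5]
midpoint 2.25: p = 0.625 > 0 → [2.25, 2.5]
midpoint 2.375: p = -0.15625 < 0 → [2.25, 2.375]
midpoint 2.3125: p = 0.2422 > 0 → [2.3125, 2.375]

0.2422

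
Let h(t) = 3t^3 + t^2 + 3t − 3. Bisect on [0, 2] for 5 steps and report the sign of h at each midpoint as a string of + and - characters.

+-+-+

h(1) = 4 > 0, so the root lies in [0, 1]
h(0.5) = -0.875 < 0, so the root lies in [0.5, 1]
h(0.75) = 1.078125 > 0, so the root lies in [0.5, 0.75]
h(0.625) = -0.002 < 0, so the root lies in [0.625, 0.75]
h(0.6875) = 0.51 > 0, so the root lies in [0.625, 0.6875]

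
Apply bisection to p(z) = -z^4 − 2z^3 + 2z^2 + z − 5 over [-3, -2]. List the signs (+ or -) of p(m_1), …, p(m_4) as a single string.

-+--

m = -2.5, p(m) = -2.8125 (−); new bracket [-2.5, -2]
m = -2.25, p(m) = 0.027344 (+); new bracket [-2.5, -2.25]
m = -2.375, p(m) = -1.117432 (−); new bracket [-2.375, -2.25]
m = -2.3125, p(m) = -0.4817 (−); new bracket [-2.3125, -2.25]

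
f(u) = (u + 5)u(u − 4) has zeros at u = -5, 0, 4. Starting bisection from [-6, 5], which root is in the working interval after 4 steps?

f(-0.5) = 10.125 > 0, so the root lies in [-6, -0.5]
f(-3.25) = 41.234375 > 0, so the root lies in [-6, -3.25]
f(-4.625) = 14.958984 > 0, so the root lies in [-6, -4.625]
f(-5.3125) = -15.4602 < 0, so the root lies in [-5.3125, -4.625]

-5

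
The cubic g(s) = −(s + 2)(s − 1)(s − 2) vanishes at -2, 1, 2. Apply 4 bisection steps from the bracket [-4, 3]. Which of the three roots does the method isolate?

s = -0.5 gives g = -5.625, negative; keep [-4, -0.5]
s = -2.25 gives g = 3.453125, positive; keep [-2.25, -0.5]
s = -1.375 gives g = -5.009766, negative; keep [-2.25, -1.375]
s = -1.8125 gives g = -2.0105, negative; keep [-2.25, -1.8125]

-2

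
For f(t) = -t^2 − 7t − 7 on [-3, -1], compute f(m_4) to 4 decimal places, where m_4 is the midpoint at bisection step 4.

-0.3906

m = -2, f(m) = 3 (+); new bracket [-2, -1]
m = -1.5, f(m) = 1.25 (+); new bracket [-1.5, -1]
m = -1.25, f(m) = 0.1875 (+); new bracket [-1.25, -1]
m = -1.125, f(m) = -0.3906 (−); new bracket [-1.25, -1.125]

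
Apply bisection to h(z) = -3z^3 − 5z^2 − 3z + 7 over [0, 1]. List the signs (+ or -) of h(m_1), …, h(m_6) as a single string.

++--+-

midpoint 0.5: h = 3.875 > 0 → [0.5, 1]
midpoint 0.75: h = 0.671875 > 0 → [0.75, 1]
midpoint 0.875: h = -1.462891 < 0 → [0.75, 0.875]
midpoint 0.8125: h = -0.3474 < 0 → [0.75, 0.8125]
midpoint 0.78125: h = 0.174 > 0 → [0.78125, 0.8125]
midpoint 0.796875: h = -0.0837 < 0 → [0.78125, 0.796875]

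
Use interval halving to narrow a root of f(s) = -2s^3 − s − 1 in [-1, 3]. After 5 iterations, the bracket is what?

m = 1, f(m) = -4 (−); new bracket [-1, 1]
m = 0, f(m) = -1 (−); new bracket [-1, 0]
m = -0.5, f(m) = -0.25 (−); new bracket [-1, -0.5]
m = -0.75, f(m) = 0.5938 (+); new bracket [-0.75, -0.5]
m = -0.625, f(m) = 0.1133 (+); new bracket [-0.625, -0.5]

[-0.625, -0.5]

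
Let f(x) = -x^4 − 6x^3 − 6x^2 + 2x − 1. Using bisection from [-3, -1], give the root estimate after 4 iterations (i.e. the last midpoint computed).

midpoint -2: f = 3 > 0 → [-2, -1]
midpoint -1.5: f = -2.3125 < 0 → [-2, -1.5]
midpoint -1.75: f = -0.097656 < 0 → [-2, -1.75]
midpoint -1.875: f = 1.3474 > 0 → [-1.875, -1.75]

-1.875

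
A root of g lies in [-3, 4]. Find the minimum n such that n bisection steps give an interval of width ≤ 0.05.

Width after n steps is 7/2^n. Need 2^n ≥ 7/0.05 = 140.
2^7 = 128 < 140 ≤ 2^8 = 256, so n = 8.

8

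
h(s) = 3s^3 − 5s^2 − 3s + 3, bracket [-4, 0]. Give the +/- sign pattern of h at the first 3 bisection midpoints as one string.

--+

m = -2, h(m) = -35 (−); new bracket [-2, 0]
m = -1, h(m) = -2 (−); new bracket [-1, 0]
m = -0.5, h(m) = 2.875 (+); new bracket [-1, -0.5]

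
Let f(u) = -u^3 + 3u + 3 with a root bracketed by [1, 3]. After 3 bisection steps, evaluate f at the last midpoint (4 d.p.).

u = 2 gives f = 1, positive; keep [2, 3]
u = 2.5 gives f = -5.125, negative; keep [2, 2.5]
u = 2.25 gives f = -1.640625, negative; keep [2, 2.25]

-1.6406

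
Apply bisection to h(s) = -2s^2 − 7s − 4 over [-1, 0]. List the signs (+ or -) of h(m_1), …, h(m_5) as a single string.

h(-0.5) = -1 < 0, so the root lies in [-1, -0.5]
h(-0.75) = 0.125 > 0, so the root lies in [-0.75, -0.5]
h(-0.625) = -0.40625 < 0, so the root lies in [-0.75, -0.625]
h(-0.6875) = -0.1328 < 0, so the root lies in [-0.75, -0.6875]
h(-0.71875) = -0.002 < 0, so the root lies in [-0.75, -0.71875]

-+---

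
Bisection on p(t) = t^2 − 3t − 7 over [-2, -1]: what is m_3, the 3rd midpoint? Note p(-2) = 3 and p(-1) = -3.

midpoint -1.5: p = -0.25 < 0 → [-2, -1.5]
midpoint -1.75: p = 1.3125 > 0 → [-1.75, -1.5]
midpoint -1.625: p = 0.515625 > 0 → [-1.625, -1.5]

-1.625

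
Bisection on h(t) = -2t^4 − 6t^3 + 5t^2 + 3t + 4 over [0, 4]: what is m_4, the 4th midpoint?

t = 2 gives h = -50, negative; keep [0, 2]
t = 1 gives h = 4, positive; keep [1, 2]
t = 1.5 gives h = -10.625, negative; keep [1, 1.5]
t = 1.25 gives h = -1.0391, negative; keep [1, 1.25]

1.25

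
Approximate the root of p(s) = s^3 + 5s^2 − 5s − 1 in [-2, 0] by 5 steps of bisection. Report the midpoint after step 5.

-0.1875

s = -1 gives p = 8, positive; keep [-1, 0]
s = -0.5 gives p = 2.625, positive; keep [-0.5, 0]
s = -0.25 gives p = 0.546875, positive; keep [-0.25, 0]
s = -0.125 gives p = -0.2988, negative; keep [-0.25, -0.125]
s = -0.1875 gives p = 0.1067, positive; keep [-0.1875, -0.125]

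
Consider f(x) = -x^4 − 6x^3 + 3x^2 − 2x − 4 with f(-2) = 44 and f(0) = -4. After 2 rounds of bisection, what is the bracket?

f(-1) = 6 > 0, so the root lies in [-1, 0]
f(-0.5) = -1.5625 < 0, so the root lies in [-1, -0.5]

[-1, -0.5]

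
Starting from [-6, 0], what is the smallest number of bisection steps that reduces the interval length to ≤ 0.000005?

Width after n steps is 6/2^n. Need 2^n ≥ 6/0.000005 = 1200000.
2^20 = 1048576 < 1200000 ≤ 2^21 = 2097152, so n = 21.

21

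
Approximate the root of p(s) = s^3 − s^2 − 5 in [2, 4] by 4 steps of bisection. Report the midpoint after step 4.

p(3) = 13 > 0, so the root lies in [2, 3]
p(2.5) = 4.375 > 0, so the root lies in [2, 2.5]
p(2.25) = 1.328125 > 0, so the root lies in [2, 2.25]
p(2.125) = 0.0801 > 0, so the root lies in [2, 2.125]

2.125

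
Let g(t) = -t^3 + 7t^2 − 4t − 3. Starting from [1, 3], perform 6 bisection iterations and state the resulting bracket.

t = 2 gives g = 9, positive; keep [1, 2]
t = 1.5 gives g = 3.375, positive; keep [1, 1.5]
t = 1.25 gives g = 0.984375, positive; keep [1, 1.25]
t = 1.125 gives g = -0.0645, negative; keep [1.125, 1.25]
t = 1.1875 gives g = 0.4465, positive; keep [1.125, 1.1875]
t = 1.15625 gives g = 0.1876, positive; keep [1.125, 1.15625]

[1.125, 1.15625]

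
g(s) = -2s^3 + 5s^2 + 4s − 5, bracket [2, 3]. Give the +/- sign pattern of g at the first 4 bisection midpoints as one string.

+++-

s = 2.5 gives g = 5, positive; keep [2.5, 3]
s = 2.75 gives g = 2.21875, positive; keep [2.75, 3]
s = 2.875 gives g = 0.300781, positive; keep [2.875, 3]
s = 2.9375 gives g = -0.8003, negative; keep [2.875, 2.9375]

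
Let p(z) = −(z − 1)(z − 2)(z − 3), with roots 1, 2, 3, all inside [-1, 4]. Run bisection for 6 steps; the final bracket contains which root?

1

p(1.5) = -0.375 < 0, so the root lies in [-1, 1.5]
p(0.25) = 3.609375 > 0, so the root lies in [0.25, 1.5]
p(0.875) = 0.298828 > 0, so the root lies in [0.875, 1.5]
p(1.1875) = -0.2761 < 0, so the root lies in [0.875, 1.1875]
p(1.03125) = -0.0596 < 0, so the root lies in [0.875, 1.03125]
p(0.953125) = 0.1004 > 0, so the root lies in [0.953125, 1.03125]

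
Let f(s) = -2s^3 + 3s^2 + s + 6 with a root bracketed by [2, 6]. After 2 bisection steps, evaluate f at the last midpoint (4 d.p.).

m = 4, f(m) = -70 (−); new bracket [2, 4]
m = 3, f(m) = -18 (−); new bracket [2, 3]

-18.0000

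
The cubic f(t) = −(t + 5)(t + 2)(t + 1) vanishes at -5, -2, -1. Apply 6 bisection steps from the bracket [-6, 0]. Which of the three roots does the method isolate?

-5

t = -3 gives f = -4, negative; keep [-6, -3]
t = -4.5 gives f = -4.375, negative; keep [-6, -4.5]
t = -5.25 gives f = 3.453125, positive; keep [-5.25, -4.5]
t = -4.875 gives f = -1.3926, negative; keep [-5.25, -4.875]
t = -5.0625 gives f = 0.7776, positive; keep [-5.0625, -4.875]
t = -4.96875 gives f = -0.3682, negative; keep [-5.0625, -4.96875]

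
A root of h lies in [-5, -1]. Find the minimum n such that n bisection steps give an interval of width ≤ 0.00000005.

27

Width after n steps is 4/2^n. Need 2^n ≥ 4/0.00000005 = 80000000.
2^26 = 67108864 < 80000000 ≤ 2^27 = 134217728, so n = 27.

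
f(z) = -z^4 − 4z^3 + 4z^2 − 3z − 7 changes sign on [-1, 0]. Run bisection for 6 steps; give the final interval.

[-0.828125, -0.8125]

z = -0.5 gives f = -4.0625, negative; keep [-1, -0.5]
z = -0.75 gives f = -1.128906, negative; keep [-1, -0.75]
z = -0.875 gives f = 0.781006, positive; keep [-0.875, -0.75]
z = -0.8125 gives f = -0.2122, negative; keep [-0.875, -0.8125]
z = -0.84375 gives f = 0.2748, positive; keep [-0.84375, -0.8125]
z = -0.828125 gives f = 0.0289, positive; keep [-0.828125, -0.8125]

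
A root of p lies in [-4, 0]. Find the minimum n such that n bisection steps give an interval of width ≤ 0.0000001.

26

Width after n steps is 4/2^n. Need 2^n ≥ 4/0.0000001 = 40000000.
2^25 = 33554432 < 40000000 ≤ 2^26 = 67108864, so n = 26.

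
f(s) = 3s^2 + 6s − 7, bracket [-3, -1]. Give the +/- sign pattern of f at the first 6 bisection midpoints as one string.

f(-2) = -7 < 0, so the root lies in [-3, -2]
f(-2.5) = -3.25 < 0, so the root lies in [-3, -2.5]
f(-2.75) = -0.8125 < 0, so the root lies in [-3, -2.75]
f(-2.875) = 0.5469 > 0, so the root lies in [-2.875, -2.75]
f(-2.8125) = -0.1445 < 0, so the root lies in [-2.875, -2.8125]
f(-2.84375) = 0.1982 > 0, so the root lies in [-2.84375, -2.8125]

---+-+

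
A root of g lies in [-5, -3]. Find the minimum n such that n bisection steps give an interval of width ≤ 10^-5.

18

Width after n steps is 2/2^n. Need 2^n ≥ 2/10^-5 = 200000.
2^17 = 131072 < 200000 ≤ 2^18 = 262144, so n = 18.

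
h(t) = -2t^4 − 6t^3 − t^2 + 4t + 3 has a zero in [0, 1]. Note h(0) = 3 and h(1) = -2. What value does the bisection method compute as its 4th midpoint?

0.9375

h(0.5) = 3.875 > 0, so the root lies in [0.5, 1]
h(0.75) = 2.273438 > 0, so the root lies in [0.75, 1]
h(0.875) = 0.54248 > 0, so the root lies in [0.875, 1]
h(0.9375) = -0.6177 < 0, so the root lies in [0.875, 0.9375]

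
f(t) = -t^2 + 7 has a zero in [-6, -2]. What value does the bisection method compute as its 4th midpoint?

-2.75

f(-4) = -9 < 0, so the root lies in [-4, -2]
f(-3) = -2 < 0, so the root lies in [-3, -2]
f(-2.5) = 0.75 > 0, so the root lies in [-3, -2.5]
f(-2.75) = -0.5625 < 0, so the root lies in [-2.75, -2.5]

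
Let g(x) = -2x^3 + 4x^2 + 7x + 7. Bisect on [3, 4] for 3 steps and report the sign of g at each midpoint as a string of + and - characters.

g(3.5) = -5.25 < 0, so the root lies in [3, 3.5]
g(3.25) = 3.34375 > 0, so the root lies in [3.25, 3.5]
g(3.375) = -0.699219 < 0, so the root lies in [3.25, 3.375]

-+-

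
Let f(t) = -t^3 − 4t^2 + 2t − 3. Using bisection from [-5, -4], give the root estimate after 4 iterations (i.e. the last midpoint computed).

f(-4.5) = -1.875 < 0, so the root lies in [-5, -4.5]
f(-4.75) = 4.421875 > 0, so the root lies in [-4.75, -4.5]
f(-4.625) = 1.119141 > 0, so the root lies in [-4.625, -4.5]
f(-4.5625) = -0.4158 < 0, so the root lies in [-4.625, -4.5625]

-4.5625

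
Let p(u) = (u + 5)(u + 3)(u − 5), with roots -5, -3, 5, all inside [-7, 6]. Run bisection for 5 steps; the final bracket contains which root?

5

p(-0.5) = -61.875 < 0, so the root lies in [-0.5, 6]
p(2.75) = -100.265625 < 0, so the root lies in [2.75, 6]
p(4.375) = -43.212891 < 0, so the root lies in [4.375, 6]
p(5.1875) = 15.6394 > 0, so the root lies in [4.375, 5.1875]
p(4.78125) = -16.6491 < 0, so the root lies in [4.78125, 5.1875]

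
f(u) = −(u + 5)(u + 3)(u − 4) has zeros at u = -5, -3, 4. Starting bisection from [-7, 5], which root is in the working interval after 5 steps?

4

f(-1) = 40 > 0, so the root lies in [-1, 5]
f(2) = 70 > 0, so the root lies in [2, 5]
f(3.5) = 27.625 > 0, so the root lies in [3.5, 5]
f(4.25) = -16.7656 < 0, so the root lies in [3.5, 4.25]
f(3.875) = 7.627 > 0, so the root lies in [3.875, 4.25]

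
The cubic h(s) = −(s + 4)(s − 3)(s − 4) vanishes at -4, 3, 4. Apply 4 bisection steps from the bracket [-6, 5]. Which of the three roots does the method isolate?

-4

m = -0.5, h(m) = -55.125 (−); new bracket [-6, -0.5]
m = -3.25, h(m) = -33.984375 (−); new bracket [-6, -3.25]
m = -4.625, h(m) = 41.103516 (+); new bracket [-4.625, -3.25]
m = -3.9375, h(m) = -3.4417 (−); new bracket [-4.625, -3.9375]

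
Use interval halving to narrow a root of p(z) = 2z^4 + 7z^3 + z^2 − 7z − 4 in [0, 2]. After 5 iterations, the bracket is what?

m = 1, p(m) = -1 (−); new bracket [1, 2]
m = 1.5, p(m) = 21.5 (+); new bracket [1, 1.5]
m = 1.25, p(m) = 7.367188 (+); new bracket [1, 1.25]
m = 1.125, p(m) = 2.561 (+); new bracket [1, 1.125]
m = 1.0625, p(m) = 0.6365 (+); new bracket [1, 1.0625]

[1, 1.0625]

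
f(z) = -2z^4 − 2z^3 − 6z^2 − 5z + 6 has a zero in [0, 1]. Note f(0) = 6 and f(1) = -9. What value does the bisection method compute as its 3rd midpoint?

0.625

m = 0.5, f(m) = 1.625 (+); new bracket [0.5, 1]
m = 0.75, f(m) = -2.601562 (−); new bracket [0.5, 0.75]
m = 0.625, f(m) = -0.262207 (−); new bracket [0.5, 0.625]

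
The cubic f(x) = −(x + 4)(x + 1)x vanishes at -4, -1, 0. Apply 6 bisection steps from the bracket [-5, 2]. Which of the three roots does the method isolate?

-4

f(-1.5) = -1.875 < 0, so the root lies in [-5, -1.5]
f(-3.25) = -5.484375 < 0, so the root lies in [-5, -3.25]
f(-4.125) = 1.611328 > 0, so the root lies in [-4.125, -3.25]
f(-3.6875) = -3.0969 < 0, so the root lies in [-4.125, -3.6875]
f(-3.90625) = -1.0643 < 0, so the root lies in [-4.125, -3.90625]
f(-4.015625) = 0.1892 > 0, so the root lies in [-4.015625, -3.90625]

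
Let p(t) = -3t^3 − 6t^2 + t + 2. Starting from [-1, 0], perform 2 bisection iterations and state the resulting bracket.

[-0.75, -0.5]

midpoint -0.5: p = 0.375 > 0 → [-1, -0.5]
midpoint -0.75: p = -0.859375 < 0 → [-0.75, -0.5]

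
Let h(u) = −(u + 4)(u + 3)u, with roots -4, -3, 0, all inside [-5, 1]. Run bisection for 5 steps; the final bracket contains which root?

m = -2, h(m) = 4 (+); new bracket [-2, 1]
m = -0.5, h(m) = 4.375 (+); new bracket [-0.5, 1]
m = 0.25, h(m) = -3.453125 (−); new bracket [-0.5, 0.25]
m = -0.125, h(m) = 1.3926 (+); new bracket [-0.125, 0.25]
m = 0.0625, h(m) = -0.7776 (−); new bracket [-0.125, 0.0625]

0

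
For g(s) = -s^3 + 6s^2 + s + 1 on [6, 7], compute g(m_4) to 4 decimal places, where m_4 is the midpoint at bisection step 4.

midpoint 6.5: g = -13.625 < 0 → [6, 6.5]
midpoint 6.25: g = -2.515625 < 0 → [6, 6.25]
midpoint 6.125: g = 2.435547 > 0 → [6.125, 6.25]
midpoint 6.1875: g = 0.009 > 0 → [6.1875, 6.25]

0.0090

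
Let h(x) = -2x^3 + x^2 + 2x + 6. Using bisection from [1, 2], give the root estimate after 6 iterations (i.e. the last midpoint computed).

midpoint 1.5: h = 4.5 > 0 → [1.5, 2]
midpoint 1.75: h = 1.84375 > 0 → [1.75, 2]
midpoint 1.875: h = 0.082031 > 0 → [1.875, 2]
midpoint 1.9375: h = -0.9175 < 0 → [1.875, 1.9375]
midpoint 1.90625: h = -0.4075 < 0 → [1.875, 1.90625]
midpoint 1.890625: h = -0.1602 < 0 → [1.875, 1.890625]

1.890625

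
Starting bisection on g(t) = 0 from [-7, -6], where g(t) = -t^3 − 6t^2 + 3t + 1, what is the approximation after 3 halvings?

-6.375

g(-6.5) = 2.625 > 0, so the root lies in [-6.5, -6]
g(-6.25) = -7.984375 < 0, so the root lies in [-6.5, -6.25]
g(-6.375) = -2.884766 < 0, so the root lies in [-6.5, -6.375]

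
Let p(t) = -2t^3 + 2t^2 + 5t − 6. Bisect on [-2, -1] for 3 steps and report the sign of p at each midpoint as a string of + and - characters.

-+-

m = -1.5, p(m) = -2.25 (−); new bracket [-2, -1.5]
m = -1.75, p(m) = 2.09375 (+); new bracket [-1.75, -1.5]
m = -1.625, p(m) = -0.261719 (−); new bracket [-1.75, -1.625]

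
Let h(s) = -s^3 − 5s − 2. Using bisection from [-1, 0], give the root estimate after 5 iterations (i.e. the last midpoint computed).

-0.40625

midpoint -0.5: h = 0.625 > 0 → [-0.5, 0]
midpoint -0.25: h = -0.734375 < 0 → [-0.5, -0.25]
midpoint -0.375: h = -0.072266 < 0 → [-0.5, -0.375]
midpoint -0.4375: h = 0.2712 > 0 → [-0.4375, -0.375]
midpoint -0.40625: h = 0.0983 > 0 → [-0.40625, -0.375]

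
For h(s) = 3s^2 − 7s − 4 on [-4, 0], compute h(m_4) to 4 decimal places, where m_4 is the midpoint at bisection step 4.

midpoint -2: h = 22 > 0 → [-2, 0]
midpoint -1: h = 6 > 0 → [-1, 0]
midpoint -0.5: h = 0.25 > 0 → [-0.5, 0]
midpoint -0.25: h = -2.0625 < 0 → [-0.5, -0.25]

-2.0625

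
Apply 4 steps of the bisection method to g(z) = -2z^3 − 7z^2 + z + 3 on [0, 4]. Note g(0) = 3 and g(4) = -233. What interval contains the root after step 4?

[0.5, 0.75]

m = 2, g(m) = -39 (−); new bracket [0, 2]
m = 1, g(m) = -5 (−); new bracket [0, 1]
m = 0.5, g(m) = 1.5 (+); new bracket [0.5, 1]
m = 0.75, g(m) = -1.0312 (−); new bracket [0.5, 0.75]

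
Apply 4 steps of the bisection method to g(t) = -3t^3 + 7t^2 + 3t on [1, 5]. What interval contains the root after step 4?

m = 3, g(m) = -9 (−); new bracket [1, 3]
m = 2, g(m) = 10 (+); new bracket [2, 3]
m = 2.5, g(m) = 4.375 (+); new bracket [2.5, 3]
m = 2.75, g(m) = -1.2031 (−); new bracket [2.5, 2.75]

[2.5, 2.75]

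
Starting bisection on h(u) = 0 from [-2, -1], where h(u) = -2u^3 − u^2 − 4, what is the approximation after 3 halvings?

h(-1.5) = 0.5 > 0, so the root lies in [-1.5, -1]
h(-1.25) = -1.65625 < 0, so the root lies in [-1.5, -1.25]
h(-1.375) = -0.691406 < 0, so the root lies in [-1.5, -1.375]

-1.375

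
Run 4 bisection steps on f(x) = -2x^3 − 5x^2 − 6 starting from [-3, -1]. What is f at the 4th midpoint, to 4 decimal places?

0.1992

midpoint -2: f = -10 < 0 → [-3, -2]
midpoint -2.5: f = -6 < 0 → [-3, -2.5]
midpoint -2.75: f = -2.21875 < 0 → [-3, -2.75]
midpoint -2.875: f = 0.1992 > 0 → [-2.875, -2.75]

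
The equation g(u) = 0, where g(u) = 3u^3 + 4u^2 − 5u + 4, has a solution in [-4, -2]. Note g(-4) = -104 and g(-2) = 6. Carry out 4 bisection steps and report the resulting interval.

g(-3) = -26 < 0, so the root lies in [-3, -2]
g(-2.5) = -5.375 < 0, so the root lies in [-2.5, -2]
g(-2.25) = 1.328125 > 0, so the root lies in [-2.5, -2.25]
g(-2.375) = -1.752 < 0, so the root lies in [-2.375, -2.25]

[-2.375, -2.25]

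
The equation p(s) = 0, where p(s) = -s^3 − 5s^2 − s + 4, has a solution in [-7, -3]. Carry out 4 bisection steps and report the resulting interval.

[-4.75, -4.5]

m = -5, p(m) = 9 (+); new bracket [-5, -3]
m = -4, p(m) = -8 (−); new bracket [-5, -4]
m = -4.5, p(m) = -1.625 (−); new bracket [-5, -4.5]
m = -4.75, p(m) = 3.1094 (+); new bracket [-4.75, -4.5]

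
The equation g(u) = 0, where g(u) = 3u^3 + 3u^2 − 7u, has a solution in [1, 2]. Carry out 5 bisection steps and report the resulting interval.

[1.09375, 1.125]

u = 1.5 gives g = 6.375, positive; keep [1, 1.5]
u = 1.25 gives g = 1.796875, positive; keep [1, 1.25]
u = 1.125 gives g = 0.193359, positive; keep [1, 1.125]
u = 1.0625 gives g = -0.4524, negative; keep [1.0625, 1.125]
u = 1.09375 gives g = -0.1421, negative; keep [1.09375, 1.125]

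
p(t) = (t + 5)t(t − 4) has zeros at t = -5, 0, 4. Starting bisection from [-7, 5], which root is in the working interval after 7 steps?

t = -1 gives p = 20, positive; keep [-7, -1]
t = -4 gives p = 32, positive; keep [-7, -4]
t = -5.5 gives p = -26.125, negative; keep [-5.5, -4]
t = -4.75 gives p = 10.3906, positive; keep [-5.5, -4.75]
t = -5.125 gives p = -5.8457, negative; keep [-5.125, -4.75]
t = -4.9375 gives p = 2.7581, positive; keep [-5.125, -4.9375]
t = -5.03125 gives p = -1.42, negative; keep [-5.03125, -4.9375]

-5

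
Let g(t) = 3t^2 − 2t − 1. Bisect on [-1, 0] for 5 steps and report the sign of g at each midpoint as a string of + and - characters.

+-+-+

g(-0.5) = 0.75 > 0, so the root lies in [-0.5, 0]
g(-0.25) = -0.3125 < 0, so the root lies in [-0.5, -0.25]
g(-0.375) = 0.171875 > 0, so the root lies in [-0.375, -0.25]
g(-0.3125) = -0.082 < 0, so the root lies in [-0.375, -0.3125]
g(-0.34375) = 0.042 > 0, so the root lies in [-0.34375, -0.3125]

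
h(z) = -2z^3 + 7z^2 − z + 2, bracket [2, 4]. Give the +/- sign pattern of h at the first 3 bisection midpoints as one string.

+-+

z = 3 gives h = 8, positive; keep [3, 4]
z = 3.5 gives h = -1.5, negative; keep [3, 3.5]
z = 3.25 gives h = 4.03125, positive; keep [3.25, 3.5]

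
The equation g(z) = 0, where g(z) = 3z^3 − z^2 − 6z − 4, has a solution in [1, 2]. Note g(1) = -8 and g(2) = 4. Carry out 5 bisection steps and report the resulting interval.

m = 1.5, g(m) = -5.125 (−); new bracket [1.5, 2]
m = 1.75, g(m) = -1.484375 (−); new bracket [1.75, 2]
m = 1.875, g(m) = 1.009766 (+); new bracket [1.75, 1.875]
m = 1.8125, g(m) = -0.2971 (−); new bracket [1.8125, 1.875]
m = 1.84375, g(m) = 0.3411 (+); new bracket [1.8125, 1.84375]

[1.8125, 1.84375]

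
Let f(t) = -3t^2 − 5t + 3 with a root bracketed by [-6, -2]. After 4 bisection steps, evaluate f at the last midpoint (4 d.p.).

-0.9375

midpoint -4: f = -25 < 0 → [-4, -2]
midpoint -3: f = -9 < 0 → [-3, -2]
midpoint -2.5: f = -3.25 < 0 → [-2.5, -2]
midpoint -2.25: f = -0.9375 < 0 → [-2.25, -2]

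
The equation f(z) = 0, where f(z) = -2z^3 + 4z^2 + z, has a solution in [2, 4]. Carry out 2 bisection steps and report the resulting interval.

midpoint 3: f = -15 < 0 → [2, 3]
midpoint 2.5: f = -3.75 < 0 → [2, 2.5]

[2, 2.5]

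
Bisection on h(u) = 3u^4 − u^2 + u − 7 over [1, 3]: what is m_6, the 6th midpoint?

1.21875

u = 2 gives h = 39, positive; keep [1, 2]
u = 1.5 gives h = 7.4375, positive; keep [1, 1.5]
u = 1.25 gives h = 0.011719, positive; keep [1, 1.25]
u = 1.125 gives h = -2.3352, negative; keep [1.125, 1.25]
u = 1.1875 gives h = -1.257, negative; keep [1.1875, 1.25]
u = 1.21875 gives h = -0.6478, negative; keep [1.21875, 1.25]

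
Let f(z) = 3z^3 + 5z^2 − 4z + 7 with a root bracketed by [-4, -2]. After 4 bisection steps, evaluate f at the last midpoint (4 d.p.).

midpoint -3: f = -17 < 0 → [-3, -2]
midpoint -2.5: f = 1.375 > 0 → [-3, -2.5]
midpoint -2.75: f = -6.578125 < 0 → [-2.75, -2.5]
midpoint -2.625: f = -2.3105 < 0 → [-2.625, -2.5]

-2.3105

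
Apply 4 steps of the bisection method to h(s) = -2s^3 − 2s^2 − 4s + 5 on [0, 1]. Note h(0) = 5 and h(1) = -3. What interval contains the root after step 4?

m = 0.5, h(m) = 2.25 (+); new bracket [0.5, 1]
m = 0.75, h(m) = 0.03125 (+); new bracket [0.75, 1]
m = 0.875, h(m) = -1.371094 (−); new bracket [0.75, 0.875]
m = 0.8125, h(m) = -0.6431 (−); new bracket [0.75, 0.8125]

[0.75, 0.8125]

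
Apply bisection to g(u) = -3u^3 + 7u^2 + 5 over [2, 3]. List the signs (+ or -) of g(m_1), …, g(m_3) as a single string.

m = 2.5, g(m) = 1.875 (+); new bracket [2.5, 3]
m = 2.75, g(m) = -4.453125 (−); new bracket [2.5, 2.75]
m = 2.625, g(m) = -1.029297 (−); new bracket [2.5, 2.625]

+--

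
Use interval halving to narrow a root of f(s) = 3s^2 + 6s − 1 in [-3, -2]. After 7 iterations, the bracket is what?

s = -2.5 gives f = 2.75, positive; keep [-2.5, -2]
s = -2.25 gives f = 0.6875, positive; keep [-2.25, -2]
s = -2.125 gives f = -0.203125, negative; keep [-2.25, -2.125]
s = -2.1875 gives f = 0.2305, positive; keep [-2.1875, -2.125]
s = -2.15625 gives f = 0.0107, positive; keep [-2.15625, -2.125]
s = -2.140625 gives f = -0.0969, negative; keep [-2.15625, -2.140625]
s = -2.1484375 gives f = -0.0433, negative; keep [-2.15625, -2.1484375]

[-2.15625, -2.1484375]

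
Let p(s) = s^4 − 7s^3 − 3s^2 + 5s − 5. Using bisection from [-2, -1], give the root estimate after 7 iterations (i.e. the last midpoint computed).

-1.2421875

p(-1.5) = 9.4375 > 0, so the root lies in [-1.5, -1]
p(-1.25) = 0.175781 > 0, so the root lies in [-1.25, -1]
p(-1.125) = -2.853271 < 0, so the root lies in [-1.25, -1.125]
p(-1.1875) = -1.4575 < 0, so the root lies in [-1.25, -1.1875]
p(-1.21875) = -0.6716 < 0, so the root lies in [-1.25, -1.21875]
p(-1.234375) = -0.2558 < 0, so the root lies in [-1.25, -1.234375]
p(-1.2421875) = -0.042 < 0, so the root lies in [-1.25, -1.2421875]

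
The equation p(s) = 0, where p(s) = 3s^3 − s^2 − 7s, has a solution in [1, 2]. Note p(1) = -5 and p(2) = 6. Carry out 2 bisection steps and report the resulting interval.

[1.5, 1.75]

midpoint 1.5: p = -2.625 < 0 → [1.5, 2]
midpoint 1.75: p = 0.765625 > 0 → [1.5, 1.75]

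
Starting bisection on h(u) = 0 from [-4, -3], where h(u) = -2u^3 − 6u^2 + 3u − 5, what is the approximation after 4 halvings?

midpoint -3.5: h = -3.25 < 0 → [-4, -3.5]
midpoint -3.75: h = 4.84375 > 0 → [-3.75, -3.5]
midpoint -3.625: h = 0.550781 > 0 → [-3.625, -3.5]
midpoint -3.5625: h = -1.4097 < 0 → [-3.625, -3.5625]

-3.5625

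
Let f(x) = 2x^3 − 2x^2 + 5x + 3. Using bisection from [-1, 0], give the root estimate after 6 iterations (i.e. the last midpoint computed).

m = -0.5, f(m) = -0.25 (−); new bracket [-0.5, 0]
m = -0.25, f(m) = 1.59375 (+); new bracket [-0.5, -0.25]
m = -0.375, f(m) = 0.738281 (+); new bracket [-0.5, -0.375]
m = -0.4375, f(m) = 0.2622 (+); new bracket [-0.5, -0.4375]
m = -0.46875, f(m) = 0.0108 (+); new bracket [-0.5, -0.46875]
m = -0.484375, f(m) = -0.1184 (−); new bracket [-0.484375, -0.46875]

-0.484375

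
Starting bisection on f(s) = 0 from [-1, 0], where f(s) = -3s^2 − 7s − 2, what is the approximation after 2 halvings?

-0.25

midpoint -0.5: f = 0.75 > 0 → [-0.5, 0]
midpoint -0.25: f = -0.4375 < 0 → [-0.5, -0.25]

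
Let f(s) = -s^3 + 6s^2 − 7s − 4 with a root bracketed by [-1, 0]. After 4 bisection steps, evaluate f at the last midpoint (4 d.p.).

s = -0.5 gives f = 1.125, positive; keep [-0.5, 0]
s = -0.25 gives f = -1.859375, negative; keep [-0.5, -0.25]
s = -0.375 gives f = -0.478516, negative; keep [-0.5, -0.375]
s = -0.4375 gives f = 0.2947, positive; keep [-0.4375, -0.375]

0.2947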